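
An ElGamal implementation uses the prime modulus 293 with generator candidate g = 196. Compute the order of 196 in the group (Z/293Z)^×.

73

Since 196 ∈ (Z/293Z)^×, its order divides φ(293) = 293 − 1 = 292 = 2^2 · 73.
Divisors of 292: 1, 2, 4, 73, 146, 292.
Check 196^d mod 293 for each divisor in increasing order:
196^1 ≡ 196
196^2 ≡ 33
196^4 ≡ 210
196^73 ≡ 1
Hence ord(196) = 73.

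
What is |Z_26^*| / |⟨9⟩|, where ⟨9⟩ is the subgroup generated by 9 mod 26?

4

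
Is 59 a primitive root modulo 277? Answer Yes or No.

No

φ(277) = 277 − 1 = 276 = 2^2 · 3 · 23.
An element g generates (Z/277Z)^× iff g^(276/q) ≢ 1 (mod 277) for each prime q ∈ {2, 3, 23}.
59^138 ≡ 1 (mod 277)  [q = 2: ≡ 1 ✗]
59^92 ≡ 1 (mod 277)  [q = 3: ≡ 1 ✗]
59^12 ≡ 213 (mod 277)  [q = 23: ≢ 1 ✓]
Since 59^138 ≡ 1, the order of 59 divides 138 < 276, so 59 is not a primitive root.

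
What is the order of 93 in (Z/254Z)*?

126

Since 93 ∈ (Z/254Z)^×, its order divides φ(254) = φ(2)·φ(127) = 1·126 = 126 = 2 · 3^2 · 7.
Divisors of 126: 1, 2, 3, 6, 7, 9, 14, 18, 21, 42, 63, 126.
Check 93^d mod 254 for each divisor in increasing order:
93^1 ≡ 93
93^2 ≡ 13
93^3 ≡ 193
93^6 ≡ 165
93^7 ≡ 105
93^9 ≡ 95
93^14 ≡ 103
93^18 ≡ 135
93^21 ≡ 147
93^42 ≡ 19
93^63 ≡ 253
93^126 ≡ 1
Hence ord(93) = 126.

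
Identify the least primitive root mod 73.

5

φ(73) = 73 − 1 = 72 = 2^3 · 3^2.
g is a primitive root iff g^(72/q) ≢ 1 (mod 73) for each prime q ∈ {2, 3}.
g = 2: 2^36 ≡ 1 — hits 1, so not a primitive root.
g = 3: 3^36 ≡ 1 — hits 1, so not a primitive root.
g = 4: 4^36 ≡ 1 — hits 1, so not a primitive root.
g = 5: 5^36 ≡ 72; 5^24 ≡ 8 — none is 1, so 5 is a primitive root.
The smallest primitive root modulo 73 is 5.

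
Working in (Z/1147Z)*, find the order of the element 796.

180

ord(796) | φ(1147) = φ(31·37) = (31−1)·(37−1) = 30·36 = 1080 = 2^3 · 3^3 · 5.
Divisors of 1080: 1, 2, 3, 4, 5, 6, 8, 9, 10, 12, 15, 18, 20, 24, 27, 30, 36, 40, 45, 54, 60, 72, 90, 108, 120, 135, 180, 216, 270, 360, 540, 1080.
Evaluate successive powers at the divisors of 1080:
796^1 ≡ 796 (mod 1147)
796^2 ≡ 472 (mod 1147)
796^3 ≡ 643 (mod 1147)
796^4 ≡ 266 (mod 1147)
796^5 ≡ 688 (mod 1147)
796^6 ≡ 529 (mod 1147)
796^8 ≡ 789 (mod 1147)
796^9 ≡ 635 (mod 1147)
796^10 ≡ 780 (mod 1147)
796^12 ≡ 1120 (mod 1147)
796^15 ≡ 991 (mod 1147)
796^18 ≡ 628 (mod 1147)
796^20 ≡ 490 (mod 1147)
796^24 ≡ 729 (mod 1147)
796^27 ≡ 771 (mod 1147)
796^30 ≡ 249 (mod 1147)
796^36 ≡ 963 (mod 1147)
796^40 ≡ 377 (mod 1147)
796^45 ≡ 154 (mod 1147)
796^54 ≡ 295 (mod 1147)
796^60 ≡ 63 (mod 1147)
796^72 ≡ 593 (mod 1147)
796^90 ≡ 776 (mod 1147)
796^108 ≡ 1000 (mod 1147)
796^120 ≡ 528 (mod 1147)
796^135 ≡ 216 (mod 1147)
796^180 ≡ 1 (mod 1147) ✓
Hence ord(796) = 180.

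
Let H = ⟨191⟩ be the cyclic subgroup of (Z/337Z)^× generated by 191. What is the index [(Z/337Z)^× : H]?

By Lagrange's theorem, ord_337(191) divides φ(337) = 337 − 1 = 336 = 2^4 · 3 · 7.
Divisors of 336: 1, 2, 3, 4, 6, 7, 8, 12, 14, 16, 21, 24, 28, 42, 48, 56, 84, 112, 168, 336.
Test each divisor d:
191^1 ≡ 191 (mod 337)
191^2 ≡ 85 (mod 337)
191^3 ≡ 59 (mod 337)
191^4 ≡ 148 (mod 337)
191^6 ≡ 111 (mod 337)
191^7 ≡ 307 (mod 337)
191^8 ≡ 336 (mod 337)
191^12 ≡ 189 (mod 337)
191^14 ≡ 226 (mod 337)
191^16 ≡ 1 (mod 337) ✓
The order of 191 is 16, so the subgroup it generates has 16 elements.
Index = |(Z/337Z)^×| / |⟨191⟩| = 336 / 16 = 21.

21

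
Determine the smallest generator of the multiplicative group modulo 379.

2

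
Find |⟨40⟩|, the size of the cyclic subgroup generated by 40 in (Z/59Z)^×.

The order of 40 must divide φ(59) = 59 − 1 = 58 = 2 · 29.
Divisors of 58: 1, 2, 29, 58.
Evaluate successive powers at the divisors of 58:
40^1 ≡ 40 (mod 59)
40^2 ≡ 7 (mod 59)
40^29 ≡ 58 (mod 59)
40^58 ≡ 1 (mod 59) ✓
Therefore the multiplicative order of 40 modulo 59 is 58.

58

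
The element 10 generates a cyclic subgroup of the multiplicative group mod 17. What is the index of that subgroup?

ord(10) | φ(17) = 17 − 1 = 16 = 2^4.
Divisors of 16: 1, 2, 4, 8, 16.
Compute 10^d (mod 17) for the divisors d until we hit 1:
10^1 ≡ 10 (mod 17)
10^2 ≡ 15 (mod 17)
10^4 ≡ 4 (mod 17)
10^8 ≡ 16 (mod 17)
10^16 ≡ 1 (mod 17) ✓
The order of 10 is 16, so the subgroup it generates has 16 elements.
[(Z/17Z)^× : ⟨10⟩] = 16/16 = 1.

1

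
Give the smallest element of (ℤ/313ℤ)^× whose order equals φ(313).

φ(313) = 313 − 1 = 312 = 2^3 · 3 · 13.
g is a primitive root iff g^(312/q) ≢ 1 (mod 313) for each prime q ∈ {2, 3, 13}.
g = 2: 2^156 ≡ 1 — hits 1, so not a primitive root.
g = 3: 3^156 ≡ 1 — hits 1, so not a primitive root.
g = 4: 4^156 ≡ 1 — hits 1, so not a primitive root.
g = 5: 5^156 ≡ 312; 5^104 ≡ 1 — hits 1, so not a primitive root.
g = 6: 6^156 ≡ 1 — hits 1, so not a primitive root.
g = 7: 7^156 ≡ 312; 7^104 ≡ 1 — hits 1, so not a primitive root.
g = 8: 8^156 ≡ 1 — hits 1, so not a primitive root.
g = 9: 9^156 ≡ 1 — hits 1, so not a primitive root.
g = 10: 10^156 ≡ 312; 10^104 ≡ 214; 10^24 ≡ 103 — none is 1, so 10 is a primitive root.
So 10 is the smallest generator of (Z/313Z)^×.

10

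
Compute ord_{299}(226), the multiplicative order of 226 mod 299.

44

ord(226) | φ(299) = φ(13·23) = (13−1)·(23−1) = 12·22 = 264 = 2^3 · 3 · 11.
Divisors of 264: 1, 2, 3, 4, 6, 8, 11, 12, 22, 24, 33, 44, 66, 88, 132, 264.
Evaluate successive powers at the divisors of 264:
226^1 ≡ 226 (mod 299)
226^2 ≡ 246 (mod 299)
226^3 ≡ 281 (mod 299)
226^4 ≡ 118 (mod 299)
226^6 ≡ 25 (mod 299)
226^8 ≡ 170 (mod 299)
226^11 ≡ 229 (mod 299)
226^12 ≡ 27 (mod 299)
226^22 ≡ 116 (mod 299)
226^24 ≡ 131 (mod 299)
226^33 ≡ 252 (mod 299)
226^44 ≡ 1 (mod 299) ✓
Hence ord(226) = 44.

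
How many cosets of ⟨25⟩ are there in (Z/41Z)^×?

4

ord(25) | φ(41) = 41 − 1 = 40 = 2^3 · 5.
Divisors of 40: 1, 2, 4, 5, 8, 10, 20, 40.
Compute 25^d (mod 41) for the divisors d until we hit 1:
25^1 ≡ 25
25^2 ≡ 10
25^4 ≡ 18
25^5 ≡ 40
25^8 ≡ 37
25^10 ≡ 1
So ord_41(25) = 10, hence |⟨25⟩| = 10.
Index = |(Z/41Z)^×| / |⟨25⟩| = 40 / 10 = 4.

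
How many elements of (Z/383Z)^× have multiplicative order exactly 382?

190

φ(383) = 383 − 1 = 382 = 2 · 191.
(Z/383Z)^× is cyclic (|G| = 382); a cyclic group of order m has exactly φ(d) elements of each order d | m, and none otherwise.
382 = 2 · 191 divides 382, and φ(382) = 190.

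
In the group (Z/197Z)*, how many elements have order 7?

φ(197) = 197 − 1 = 196 = 2^2 · 7^2.
In a cyclic group of order 196, there are φ(d) elements of order d for each divisor d of 196, and zero for non-divisors.
7 | 196, and φ(7) = 7 − 1 = 6.

6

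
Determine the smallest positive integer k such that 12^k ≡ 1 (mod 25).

20

The order of 12 must divide φ(25) = φ(5^2) = 5·(5−1) = 20 = 2^2 · 5.
Divisors of 20: 1, 2, 4, 5, 10, 20.
Check 12^d mod 25 for each divisor in increasing order:
12^1 ≡ 12 (mod 25)
12^2 ≡ 19 (mod 25)
12^4 ≡ 11 (mod 25)
12^5 ≡ 7 (mod 25)
12^10 ≡ 24 (mod 25)
12^20 ≡ 1 (mod 25) ✓
Therefore the multiplicative order of 12 modulo 25 is 20.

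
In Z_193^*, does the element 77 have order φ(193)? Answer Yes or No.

Yes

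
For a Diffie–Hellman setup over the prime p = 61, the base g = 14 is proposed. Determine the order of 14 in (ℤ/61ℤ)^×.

6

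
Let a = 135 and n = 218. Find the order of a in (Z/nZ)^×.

Since 135 ∈ (Z/218Z)^×, its order divides φ(218) = φ(2)·φ(109) = 1·108 = 108 = 2^2 · 3^3.
Divisors of 108: 1, 2, 3, 4, 6, 9, 12, 18, 27, 36, 54, 108.
Compute 135^d (mod 218) for the divisors d until we hit 1:
135^1 ≡ 135 (mod 218)
135^2 ≡ 131 (mod 218)
135^3 ≡ 27 (mod 218)
135^4 ≡ 157 (mod 218)
135^6 ≡ 75 (mod 218)
135^9 ≡ 63 (mod 218)
135^12 ≡ 175 (mod 218)
135^18 ≡ 45 (mod 218)
135^27 ≡ 1 (mod 218) ✓
The smallest such exponent is 27, so the order of 135 is 27.

27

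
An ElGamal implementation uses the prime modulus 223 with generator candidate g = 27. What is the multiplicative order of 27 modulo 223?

74

Since 27 ∈ (Z/223Z)^×, its order divides φ(223) = 223 − 1 = 222 = 2 · 3 · 37.
Divisors of 222: 1, 2, 3, 6, 37, 74, 111, 222.
Compute 27^d (mod 223) for the divisors d until we hit 1:
27^1 ≡ 27 (mod 223)
27^2 ≡ 60 (mod 223)
27^3 ≡ 59 (mod 223)
27^6 ≡ 136 (mod 223)
27^37 ≡ 222 (mod 223)
27^74 ≡ 1 (mod 223) ✓
So ord_223(27) = 74.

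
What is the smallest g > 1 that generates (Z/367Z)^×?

6

φ(367) = 367 − 1 = 366 = 2 · 3 · 61.
Test candidates g = 2, 3, … against the prime factors q ∈ {2, 3, 61} of φ(367): g is a generator iff g^(366/q) ≢ 1 for every such q.
g = 2: 2^183 ≡ 1 — hits 1, so not a primitive root.
g = 3: 3^183 ≡ 366; 3^122 ≡ 1 — hits 1, so not a primitive root.
g = 4: 4^183 ≡ 1 — hits 1, so not a primitive root.
g = 5: 5^183 ≡ 366; 5^122 ≡ 1 — hits 1, so not a primitive root.
g = 6: 6^183 ≡ 366; 6^122 ≡ 283; 6^6 ≡ 47 — none is 1, so 6 is a primitive root.
Hence the least primitive root of 367 is 6.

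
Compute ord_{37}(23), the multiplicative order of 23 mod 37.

The order of 23 must divide φ(37) = 37 − 1 = 36 = 2^2 · 3^2.
Divisors of 36: 1, 2, 3, 4, 6, 9, 12, 18, 36.
Test each divisor d:
23^1 ≡ 23 (mod 37)
23^2 ≡ 11 (mod 37)
23^3 ≡ 31 (mod 37)
23^4 ≡ 10 (mod 37)
23^6 ≡ 36 (mod 37)
23^9 ≡ 6 (mod 37)
23^12 ≡ 1 (mod 37) ✓
So ord_37(23) = 12.

12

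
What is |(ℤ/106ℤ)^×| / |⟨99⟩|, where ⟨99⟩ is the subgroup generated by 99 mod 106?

By Lagrange's theorem, ord_106(99) divides φ(106) = φ(2)·φ(53) = 1·52 = 52 = 2^2 · 13.
Divisors of 52: 1, 2, 4, 13, 26, 52.
Evaluate successive powers at the divisors of 52:
99^1 ≡ 99 (mod 106)
99^2 ≡ 49 (mod 106)
99^4 ≡ 69 (mod 106)
99^13 ≡ 1 (mod 106) ✓
Thus |⟨99⟩| = ord(99) = 13.
The index is φ(106) / ord(99) = 52 / 13 = 4.

4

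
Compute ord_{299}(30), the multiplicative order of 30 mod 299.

The order of 30 must divide φ(299) = φ(13·23) = (13−1)·(23−1) = 12·22 = 264 = 2^3 · 3 · 11.
Divisors of 264: 1, 2, 3, 4, 6, 8, 11, 12, 22, 24, 33, 44, 66, 88, 132, 264.
Check 30^d mod 299 for each divisor in increasing order:
30^1 ≡ 30 (mod 299)
30^2 ≡ 3 (mod 299)
30^3 ≡ 90 (mod 299)
30^4 ≡ 9 (mod 299)
30^6 ≡ 27 (mod 299)
30^8 ≡ 81 (mod 299)
30^11 ≡ 114 (mod 299)
30^12 ≡ 131 (mod 299)
30^22 ≡ 139 (mod 299)
30^24 ≡ 118 (mod 299)
30^33 ≡ 298 (mod 299)
30^44 ≡ 185 (mod 299)
30^66 ≡ 1 (mod 299) ✓
The smallest such exponent is 66, so the order of 30 is 66.

66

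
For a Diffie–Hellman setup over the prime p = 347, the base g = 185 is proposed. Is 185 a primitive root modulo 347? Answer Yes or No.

No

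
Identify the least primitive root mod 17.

3

φ(17) = 17 − 1 = 16 = 2^4.
Test candidates g = 2, 3, … against the prime factors q ∈ {2} of φ(17): g is a generator iff g^(16/q) ≢ 1 for every such q.
g = 2: 2^8 ≡ 1 — hits 1, so not a primitive root.
g = 3: 3^8 ≡ 16 — none is 1, so 3 is a primitive root.
The smallest primitive root modulo 17 is 3.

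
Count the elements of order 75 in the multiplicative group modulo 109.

φ(109) = 109 − 1 = 108 = 2^2 · 3^3.
In a cyclic group of order 108, there are φ(d) elements of order d for each divisor d of 108, and zero for non-divisors.
Since 75 ∤ 108, the count is 0.

0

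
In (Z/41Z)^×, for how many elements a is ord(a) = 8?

4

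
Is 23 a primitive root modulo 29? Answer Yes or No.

φ(29) = 29 − 1 = 28 = 2^2 · 7.
It suffices to check that the order of 23 is not a proper divisor of 28: compute 23^(28/q) for q ∈ {2, 7}.
23^14 ≡ 1 (mod 29)  [q = 2: ≡ 1 ✗]
23^4 ≡ 20 (mod 29)  [q = 7: ≢ 1 ✓]
23^14 ≡ 1 shows ord(23) | 14, strictly less than φ(29); not a primitive root.

No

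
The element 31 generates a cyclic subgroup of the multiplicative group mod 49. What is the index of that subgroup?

7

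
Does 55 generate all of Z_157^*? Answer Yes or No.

Yes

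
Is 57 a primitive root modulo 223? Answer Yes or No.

Yes

φ(223) = 223 − 1 = 222 = 2 · 3 · 37.
Test 57^(222/q) mod 223 for each prime factor q of 222:
57^111 ≡ 222 (mod 223)  [q = 2: ≢ 1 ✓]
57^74 ≡ 39 (mod 223)  [q = 3: ≢ 1 ✓]
57^6 ≡ 128 (mod 223)  [q = 37: ≢ 1 ✓]
All checks pass, so 57 has order 222 and is a primitive root modulo 223.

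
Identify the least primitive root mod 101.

φ(101) = 101 − 1 = 100 = 2^2 · 5^2.
Test candidates g = 2, 3, … against the prime factors q ∈ {2, 5} of φ(101): g is a generator iff g^(100/q) ≢ 1 for every such q.
g = 2: 2^50 ≡ 100; 2^20 ≡ 95 — none is 1, so 2 is a primitive root.
Hence the least primitive root of 101 is 2.

2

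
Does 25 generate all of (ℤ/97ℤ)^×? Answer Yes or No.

φ(97) = 97 − 1 = 96 = 2^5 · 3.
Test 25^(96/q) mod 97 for each prime factor q of 96:
25^48 ≡ 1 (mod 97)  [q = 2: ≡ 1 ✗]
25^32 ≡ 61 (mod 97)  [q = 3: ≢ 1 ✓]
The check at q = 2 fails, so 25 generates a proper subgroup.

No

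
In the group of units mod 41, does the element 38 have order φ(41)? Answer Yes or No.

No

φ(41) = 41 − 1 = 40 = 2^3 · 5.
Test 38^(40/q) mod 41 for each prime factor q of 40:
38^20 ≡ 40 (mod 41)  [q = 2: ≢ 1 ✓]
38^8 ≡ 1 (mod 41)  [q = 5: ≡ 1 ✗]
38^8 ≡ 1 shows ord(38) | 8, strictly less than φ(41); not a primitive root.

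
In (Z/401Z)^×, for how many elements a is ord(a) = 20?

φ(401) = 401 − 1 = 400 = 2^4 · 5^2.
Since (Z/401Z)^× is cyclic of order 400, the number of elements of order d is φ(d) when d | 400 and 0 otherwise.
20 = 2^2 · 5 divides 400, and φ(20) = 8.

8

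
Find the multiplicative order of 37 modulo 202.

25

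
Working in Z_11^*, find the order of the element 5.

5

ord(5) | φ(11) = 11 − 1 = 10 = 2 · 5.
Divisors of 10: 1, 2, 5, 10.
Compute 5^d (mod 11) for the divisors d until we hit 1:
5^1 ≡ 5 (mod 11)
5^2 ≡ 3 (mod 11)
5^5 ≡ 1 (mod 11) ✓
The smallest such exponent is 5, so the order of 5 is 5.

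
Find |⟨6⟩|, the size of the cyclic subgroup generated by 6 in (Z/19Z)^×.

ord(6) | φ(19) = 19 − 1 = 18 = 2 · 3^2.
Divisors of 18: 1, 2, 3, 6, 9, 18.
Compute 6^d (mod 19) for the divisors d until we hit 1:
6^1 ≡ 6 (mod 19)
6^2 ≡ 17 (mod 19)
6^3 ≡ 7 (mod 19)
6^6 ≡ 11 (mod 19)
6^9 ≡ 1 (mod 19) ✓
The smallest such exponent is 9, so the order of 6 is 9.

9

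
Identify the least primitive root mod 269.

2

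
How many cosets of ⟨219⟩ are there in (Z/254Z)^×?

1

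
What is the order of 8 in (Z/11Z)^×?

ord(8) | φ(11) = 11 − 1 = 10 = 2 · 5.
Divisors of 10: 1, 2, 5, 10.
Compute 8^d (mod 11) for the divisors d until we hit 1:
8^1 ≡ 8
8^2 ≡ 9
8^5 ≡ 10
8^10 ≡ 1
So ord_11(8) = 10.

10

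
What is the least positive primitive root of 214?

φ(214) = φ(2)·φ(107) = 1·106 = 106 = 2 · 53.
g is a primitive root iff g^(106/q) ≢ 1 (mod 214) for each prime q ∈ {2, 53}.
g = 2: gcd(2, 214) = 2 > 1, not a unit — skip.
g = 3: 3^53 ≡ 1 — hits 1, so not a primitive root.
g = 4: gcd(4, 214) = 2 > 1, not a unit — skip.
g = 5: 5^53 ≡ 213; 5^2 ≡ 25 — none is 1, so 5 is a primitive root.
So 5 is the smallest generator of (Z/214Z)^×.

5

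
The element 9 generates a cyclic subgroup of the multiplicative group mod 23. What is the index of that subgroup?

ord(9) | φ(23) = 23 − 1 = 22 = 2 · 11.
Divisors of 22: 1, 2, 11, 22.
Test each divisor d:
9^1 ≡ 9
9^2 ≡ 12
9^11 ≡ 1
So ord_23(9) = 11, hence |⟨9⟩| = 11.
The index is φ(23) / ord(9) = 22 / 11 = 2.

2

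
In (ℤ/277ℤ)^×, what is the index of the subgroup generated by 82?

Since 82 ∈ (Z/277Z)^×, its order divides φ(277) = 277 − 1 = 276 = 2^2 · 3 · 23.
Divisors of 276: 1, 2, 3, 4, 6, 12, 23, 46, 69, 92, 138, 276.
Test each divisor d:
82^1 ≡ 82
82^2 ≡ 76
82^3 ≡ 138
82^4 ≡ 236
82^6 ≡ 208
82^12 ≡ 52
82^23 ≡ 60
82^46 ≡ 276
82^69 ≡ 217
82^92 ≡ 1
So ord_277(82) = 92, hence |⟨82⟩| = 92.
[(Z/277Z)^× : ⟨82⟩] = 276/92 = 3.

3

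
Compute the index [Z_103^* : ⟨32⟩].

2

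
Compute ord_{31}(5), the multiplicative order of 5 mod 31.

3

The order of 5 must divide φ(31) = 31 − 1 = 30 = 2 · 3 · 5.
Divisors of 30: 1, 2, 3, 5, 6, 10, 15, 30.
Check 5^d mod 31 for each divisor in increasing order:
5^1 ≡ 5 (mod 31)
5^2 ≡ 25 (mod 31)
5^3 ≡ 1 (mod 31) ✓
Therefore the multiplicative order of 5 modulo 31 is 3.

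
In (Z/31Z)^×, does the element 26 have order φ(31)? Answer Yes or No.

No

φ(31) = 31 − 1 = 30 = 2 · 3 · 5.
It suffices to check that the order of 26 is not a proper divisor of 30: compute 26^(30/q) for q ∈ {2, 3, 5}.
26^15 ≡ 30 (mod 31)  [q = 2: ≢ 1 ✓]
26^10 ≡ 5 (mod 31)  [q = 3: ≢ 1 ✓]
26^6 ≡ 1 (mod 31)  [q = 5: ≡ 1 ✗]
26^6 ≡ 1 shows ord(26) | 6, strictly less than φ(31); not a primitive root.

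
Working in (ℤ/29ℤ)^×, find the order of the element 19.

28

Since 19 ∈ (Z/29Z)^×, its order divides φ(29) = 29 − 1 = 28 = 2^2 · 7.
Divisors of 28: 1, 2, 4, 7, 14, 28.
Compute 19^d (mod 29) for the divisors d until we hit 1:
19^1 ≡ 19
19^2 ≡ 13
19^4 ≡ 24
19^7 ≡ 12
19^14 ≡ 28
19^28 ≡ 1
Therefore the multiplicative order of 19 modulo 29 is 28.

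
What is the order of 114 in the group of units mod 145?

ord(114) | φ(145) = φ(5·29) = (5−1)·(29−1) = 4·28 = 112 = 2^4 · 7.
Divisors of 112: 1, 2, 4, 7, 8, 14, 16, 28, 56, 112.
Evaluate successive powers at the divisors of 112:
114^1 ≡ 114 (mod 145)
114^2 ≡ 91 (mod 145)
114^4 ≡ 16 (mod 145)
114^7 ≡ 104 (mod 145)
114^8 ≡ 111 (mod 145)
114^14 ≡ 86 (mod 145)
114^16 ≡ 141 (mod 145)
114^28 ≡ 1 (mod 145) ✓
So ord_145(114) = 28.

28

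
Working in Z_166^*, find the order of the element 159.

Since 159 ∈ (Z/166Z)^×, its order divides φ(166) = φ(2)·φ(83) = 1·82 = 82 = 2 · 41.
Divisors of 82: 1, 2, 41, 82.
Evaluate successive powers at the divisors of 82:
159^1 ≡ 159 (mod 166)
159^2 ≡ 49 (mod 166)
159^41 ≡ 165 (mod 166)
159^82 ≡ 1 (mod 166) ✓
So ord_166(159) = 82.

82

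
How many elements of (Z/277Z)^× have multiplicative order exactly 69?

44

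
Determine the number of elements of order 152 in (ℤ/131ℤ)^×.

φ(131) = 131 − 1 = 130 = 2 · 5 · 13.
(Z/131Z)^× is cyclic (|G| = 130); a cyclic group of order m has exactly φ(d) elements of each order d | m, and none otherwise.
Here 130 is not a multiple of 152, so there are no elements of order 152.

0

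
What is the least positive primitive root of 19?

2

φ(19) = 19 − 1 = 18 = 2 · 3^2.
g is a primitive root iff g^(18/q) ≢ 1 (mod 19) for each prime q ∈ {2, 3}.
g = 2: 2^9 ≡ 18; 2^6 ≡ 7 — none is 1, so 2 is a primitive root.
The smallest primitive root modulo 19 is 2.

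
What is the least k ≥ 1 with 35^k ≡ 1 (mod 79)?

By Lagrange's theorem, ord_79(35) divides φ(79) = 79 − 1 = 78 = 2 · 3 · 13.
Divisors of 78: 1, 2, 3, 6, 13, 26, 39, 78.
Compute 35^d (mod 79) for the divisors d until we hit 1:
35^1 ≡ 35 (mod 79)
35^2 ≡ 40 (mod 79)
35^3 ≡ 57 (mod 79)
35^6 ≡ 10 (mod 79)
35^13 ≡ 24 (mod 79)
35^26 ≡ 23 (mod 79)
35^39 ≡ 78 (mod 79)
35^78 ≡ 1 (mod 79) ✓
So ord_79(35) = 78.

78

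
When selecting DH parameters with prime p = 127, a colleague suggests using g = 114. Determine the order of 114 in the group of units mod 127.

126

By Lagrange's theorem, ord_127(114) divides φ(127) = 127 − 1 = 126 = 2 · 3^2 · 7.
Divisors of 126: 1, 2, 3, 6, 7, 9, 14, 18, 21, 42, 63, 126.
Evaluate successive powers at the divisors of 126:
114^1 ≡ 114 (mod 127)
114^2 ≡ 42 (mod 127)
114^3 ≡ 89 (mod 127)
114^6 ≡ 47 (mod 127)
114^7 ≡ 24 (mod 127)
114^9 ≡ 119 (mod 127)
114^14 ≡ 68 (mod 127)
114^18 ≡ 64 (mod 127)
114^21 ≡ 108 (mod 127)
114^42 ≡ 107 (mod 127)
114^63 ≡ 126 (mod 127)
114^126 ≡ 1 (mod 127) ✓
Therefore the multiplicative order of 114 modulo 127 is 126.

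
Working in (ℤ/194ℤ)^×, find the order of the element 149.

The order of 149 must divide φ(194) = φ(2)·φ(97) = 1·96 = 96 = 2^5 · 3.
Divisors of 96: 1, 2, 3, 4, 6, 8, 12, 16, 24, 32, 48, 96.
Evaluate successive powers at the divisors of 96:
149^1 ≡ 149
149^2 ≡ 85
149^3 ≡ 55
149^4 ≡ 47
149^6 ≡ 115
149^8 ≡ 75
149^12 ≡ 33
149^16 ≡ 193
149^24 ≡ 119
149^32 ≡ 1
Therefore the multiplicative order of 149 modulo 194 is 32.

32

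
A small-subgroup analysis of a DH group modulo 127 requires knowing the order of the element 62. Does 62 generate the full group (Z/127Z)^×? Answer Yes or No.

φ(127) = 127 − 1 = 126 = 2 · 3^2 · 7.
Test 62^(126/q) mod 127 for each prime factor q of 126:
62^63 ≡ 1 (mod 127)  [q = 2: ≡ 1 ✗]
62^42 ≡ 107 (mod 127)  [q = 3: ≢ 1 ✓]
62^18 ≡ 32 (mod 127)  [q = 7: ≢ 1 ✓]
62^63 ≡ 1 shows ord(62) | 63, strictly less than φ(127); not a primitive root.

No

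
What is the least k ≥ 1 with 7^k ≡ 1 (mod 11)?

ord(7) | φ(11) = 11 − 1 = 10 = 2 · 5.
Divisors of 10: 1, 2, 5, 10.
Compute 7^d (mod 11) for the divisors d until we hit 1:
7^1 ≡ 7 (mod 11)
7^2 ≡ 5 (mod 11)
7^5 ≡ 10 (mod 11)
7^10 ≡ 1 (mod 11) ✓
So ord_11(7) = 10.

10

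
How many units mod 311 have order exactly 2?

φ(311) = 311 − 1 = 310 = 2 · 5 · 31.
In a cyclic group of order 310, there are φ(d) elements of order d for each divisor d of 310, and zero for non-divisors.
2 | 310, and φ(2) = 2 − 1 = 1.

1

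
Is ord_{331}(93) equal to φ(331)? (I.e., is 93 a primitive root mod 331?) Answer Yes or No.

Yes

φ(331) = 331 − 1 = 330 = 2 · 3 · 5 · 11.
It suffices to check that the order of 93 is not a proper divisor of 330: compute 93^(330/q) for q ∈ {2, 3, 5, 11}.
93^165 ≡ 330 (mod 331)  [q = 2: ≢ 1 ✓]
93^110 ≡ 31 (mod 331)  [q = 3: ≢ 1 ✓]
93^66 ≡ 64 (mod 331)  [q = 5: ≢ 1 ✓]
93^30 ≡ 270 (mod 331)  [q = 11: ≢ 1 ✓]
Every test exponent gives a nontrivial residue, hence 93 generates the full group.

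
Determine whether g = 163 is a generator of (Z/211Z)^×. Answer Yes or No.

No

φ(211) = 211 − 1 = 210 = 2 · 3 · 5 · 7.
An element g generates (Z/211Z)^× iff g^(210/q) ≢ 1 (mod 211) for each prime q ∈ {2, 3, 5, 7}.
163^105 ≡ 1 (mod 211)  [q = 2: ≡ 1 ✗]
163^70 ≡ 14 (mod 211)  [q = 3: ≢ 1 ✓]
163^42 ≡ 55 (mod 211)  [q = 5: ≢ 1 ✓]
163^30 ≡ 199 (mod 211)  [q = 7: ≢ 1 ✓]
Since 163^105 ≡ 1, the order of 163 divides 105 < 210, so 163 is not a primitive root.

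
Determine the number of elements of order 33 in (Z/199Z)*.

20

φ(199) = 199 − 1 = 198 = 2 · 3^2 · 11.
(Z/199Z)^× is cyclic (|G| = 198); a cyclic group of order m has exactly φ(d) elements of each order d | m, and none otherwise.
33 = 3 · 11 divides 198, and φ(33) = 20.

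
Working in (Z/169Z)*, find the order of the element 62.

78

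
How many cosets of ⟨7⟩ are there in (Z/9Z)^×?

2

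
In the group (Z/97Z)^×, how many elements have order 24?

φ(97) = 97 − 1 = 96 = 2^5 · 3.
(Z/97Z)^× is cyclic (|G| = 96); a cyclic group of order m has exactly φ(d) elements of each order d | m, and none otherwise.
24 = 2^3 · 3 divides 96, and φ(24) = 8.

8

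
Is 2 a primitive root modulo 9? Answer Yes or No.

Yes

φ(9) = φ(3^2) = 3·(3−1) = 6 = 2 · 3.
2 is a primitive root mod 9 iff 2^(φ(9)/q) ≢ 1 for every prime q | φ(9), i.e. q ∈ {2, 3}.
2^3 ≡ 8 (mod 9)  [q = 2: ≢ 1 ✓]
2^2 ≡ 4 (mod 9)  [q = 3: ≢ 1 ✓]
None equal 1, so ord_9(2) = 6: 2 is a primitive root.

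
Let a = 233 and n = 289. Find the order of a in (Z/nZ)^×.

Since 233 ∈ (Z/289Z)^×, its order divides φ(289) = φ(17^2) = 17·(17−1) = 272 = 2^4 · 17.
Divisors of 272: 1, 2, 4, 8, 16, 17, 34, 68, 136, 272.
Compute 233^d (mod 289) for the divisors d until we hit 1:
233^1 ≡ 233 (mod 289)
233^2 ≡ 246 (mod 289)
233^4 ≡ 115 (mod 289)
233^8 ≡ 220 (mod 289)
233^16 ≡ 137 (mod 289)
233^17 ≡ 131 (mod 289)
233^34 ≡ 110 (mod 289)
233^68 ≡ 251 (mod 289)
233^136 ≡ 288 (mod 289)
233^272 ≡ 1 (mod 289) ✓
Hence ord(233) = 272.

272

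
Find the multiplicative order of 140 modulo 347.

Since 140 ∈ (Z/347Z)^×, its order divides φ(347) = 347 − 1 = 346 = 2 · 173.
Divisors of 346: 1, 2, 173, 346.
Check 140^d mod 347 for each divisor in increasing order:
140^1 ≡ 140
140^2 ≡ 168
140^173 ≡ 1
The smallest such exponent is 173, so the order of 140 is 173.

173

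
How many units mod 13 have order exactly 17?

φ(13) = 13 − 1 = 12 = 2^2 · 3.
(Z/13Z)^× is cyclic (|G| = 12); a cyclic group of order m has exactly φ(d) elements of each order d | m, and none otherwise.
Since 17 ∤ 12, the count is 0.

0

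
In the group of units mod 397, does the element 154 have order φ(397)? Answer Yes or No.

No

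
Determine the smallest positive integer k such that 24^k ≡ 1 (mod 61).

By Lagrange's theorem, ord_61(24) divides φ(61) = 61 − 1 = 60 = 2^2 · 3 · 5.
Divisors of 60: 1, 2, 3, 4, 5, 6, 10, 12, 15, 20, 30, 60.
Check 24^d mod 61 for each divisor in increasing order:
24^1 ≡ 24 (mod 61)
24^2 ≡ 27 (mod 61)
24^3 ≡ 38 (mod 61)
24^4 ≡ 58 (mod 61)
24^5 ≡ 50 (mod 61)
24^6 ≡ 41 (mod 61)
24^10 ≡ 60 (mod 61)
24^12 ≡ 34 (mod 61)
24^15 ≡ 11 (mod 61)
24^20 ≡ 1 (mod 61) ✓
Therefore the multiplicative order of 24 modulo 61 is 20.

20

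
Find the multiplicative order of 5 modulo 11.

5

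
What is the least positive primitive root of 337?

10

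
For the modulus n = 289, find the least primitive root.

3

φ(289) = φ(17^2) = 17·(17−1) = 272 = 2^4 · 17.
Test candidates g = 2, 3, … against the prime factors q ∈ {2, 17} of φ(289): g is a generator iff g^(272/q) ≢ 1 for every such q.
g = 2: 2^136 ≡ 1 — hits 1, so not a primitive root.
g = 3: 3^136 ≡ 288; 3^16 ≡ 171 — none is 1, so 3 is a primitive root.
The smallest primitive root modulo 289 is 3.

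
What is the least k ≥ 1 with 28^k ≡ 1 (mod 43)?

By Lagrange's theorem, ord_43(28) divides φ(43) = 43 − 1 = 42 = 2 · 3 · 7.
Divisors of 42: 1, 2, 3, 6, 7, 14, 21, 42.
Compute 28^d (mod 43) for the divisors d until we hit 1:
28^1 ≡ 28 (mod 43)
28^2 ≡ 10 (mod 43)
28^3 ≡ 22 (mod 43)
28^6 ≡ 11 (mod 43)
28^7 ≡ 7 (mod 43)
28^14 ≡ 6 (mod 43)
28^21 ≡ 42 (mod 43)
28^42 ≡ 1 (mod 43) ✓
So ord_43(28) = 42.

42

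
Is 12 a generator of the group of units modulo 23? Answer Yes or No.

φ(23) = 23 − 1 = 22 = 2 · 11.
12 is a primitive root mod 23 iff 12^(φ(23)/q) ≢ 1 for every prime q | φ(23), i.e. q ∈ {2, 11}.
12^11 ≡ 1 (mod 23)  [q = 2: ≡ 1 ✗]
12^2 ≡ 6 (mod 23)  [q = 11: ≢ 1 ✓]
Since 12^11 ≡ 1, the order of 12 divides 11 < 22, so 12 is not a primitive root.

No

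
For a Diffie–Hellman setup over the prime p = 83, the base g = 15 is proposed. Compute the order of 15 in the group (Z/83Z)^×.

ord(15) | φ(83) = 83 − 1 = 82 = 2 · 41.
Divisors of 82: 1, 2, 41, 82.
Evaluate successive powers at the divisors of 82:
15^1 ≡ 15 (mod 83)
15^2 ≡ 59 (mod 83)
15^41 ≡ 82 (mod 83)
15^82 ≡ 1 (mod 83) ✓
Hence ord(15) = 82.

82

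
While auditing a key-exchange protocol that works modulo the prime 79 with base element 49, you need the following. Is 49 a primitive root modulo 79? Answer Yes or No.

No

φ(79) = 79 − 1 = 78 = 2 · 3 · 13.
49 is a primitive root mod 79 iff 49^(φ(79)/q) ≢ 1 for every prime q | φ(79), i.e. q ∈ {2, 3, 13}.
49^39 ≡ 1 (mod 79)  [q = 2: ≡ 1 ✗]
49^26 ≡ 23 (mod 79)  [q = 3: ≢ 1 ✓]
49^6 ≡ 8 (mod 79)  [q = 13: ≢ 1 ✓]
Since 49^39 ≡ 1, the order of 49 divides 39 < 78, so 49 is not a primitive root.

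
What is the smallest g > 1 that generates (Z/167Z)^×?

5

φ(167) = 167 − 1 = 166 = 2 · 83.
g is a primitive root iff g^(166/q) ≢ 1 (mod 167) for each prime q ∈ {2, 83}.
g = 2: 2^83 ≡ 1 — hits 1, so not a primitive root.
g = 3: 3^83 ≡ 1 — hits 1, so not a primitive root.
g = 4: 4^83 ≡ 1 — hits 1, so not a primitive root.
g = 5: 5^83 ≡ 166; 5^2 ≡ 25 — none is 1, so 5 is a primitive root.
Hence the least primitive root of 167 is 5.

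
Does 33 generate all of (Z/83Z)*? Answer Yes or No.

φ(83) = 83 − 1 = 82 = 2 · 41.
An element g generates (Z/83Z)^× iff g^(82/q) ≢ 1 (mod 83) for each prime q ∈ {2, 41}.
33^41 ≡ 1 (mod 83)  [q = 2: ≡ 1 ✗]
33^2 ≡ 10 (mod 83)  [q = 41: ≢ 1 ✓]
The check at q = 2 fails, so 33 generates a proper subgroup.

No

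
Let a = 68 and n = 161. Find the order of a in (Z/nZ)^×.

By Lagrange's theorem, ord_161(68) divides φ(161) = φ(7·23) = (7−1)·(23−1) = 6·22 = 132 = 2^2 · 3 · 11.
Divisors of 132: 1, 2, 3, 4, 6, 11, 12, 22, 33, 44, 66, 132.
Evaluate successive powers at the divisors of 132:
68^1 ≡ 68
68^2 ≡ 116
68^3 ≡ 160
68^4 ≡ 93
68^6 ≡ 1
The smallest such exponent is 6, so the order of 68 is 6.

6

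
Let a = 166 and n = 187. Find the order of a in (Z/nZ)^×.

4

Since 166 ∈ (Z/187Z)^×, its order divides φ(187) = φ(11·17) = (11−1)·(17−1) = 10·16 = 160 = 2^5 · 5.
Divisors of 160: 1, 2, 4, 5, 8, 10, 16, 20, 32, 40, 80, 160.
Check 166^d mod 187 for each divisor in increasing order:
166^1 ≡ 166 (mod 187)
166^2 ≡ 67 (mod 187)
166^4 ≡ 1 (mod 187) ✓
The smallest such exponent is 4, so the order of 166 is 4.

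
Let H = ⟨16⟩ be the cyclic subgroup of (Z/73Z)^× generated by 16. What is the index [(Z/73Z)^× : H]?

8

The order of 16 must divide φ(73) = 73 − 1 = 72 = 2^3 · 3^2.
Divisors of 72: 1, 2, 3, 4, 6, 8, 9, 12, 18, 24, 36, 72.
Test each divisor d:
16^1 ≡ 16 (mod 73)
16^2 ≡ 37 (mod 73)
16^3 ≡ 8 (mod 73)
16^4 ≡ 55 (mod 73)
16^6 ≡ 64 (mod 73)
16^8 ≡ 32 (mod 73)
16^9 ≡ 1 (mod 73) ✓
So ord_73(16) = 9, hence |⟨16⟩| = 9.
The index is φ(73) / ord(16) = 72 / 9 = 8.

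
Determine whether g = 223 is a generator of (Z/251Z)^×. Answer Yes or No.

φ(251) = 251 − 1 = 250 = 2 · 5^3.
223 is a primitive root mod 251 iff 223^(φ(251)/q) ≢ 1 for every prime q | φ(251), i.e. q ∈ {2, 5}.
223^125 ≡ 250 (mod 251)  [q = 2: ≢ 1 ✓]
223^50 ≡ 113 (mod 251)  [q = 5: ≢ 1 ✓]
All checks pass, so 223 has order 250 and is a primitive root modulo 251.

Yes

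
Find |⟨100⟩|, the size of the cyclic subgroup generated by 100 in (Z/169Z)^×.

39

The order of 100 must divide φ(169) = φ(13^2) = 13·(13−1) = 156 = 2^2 · 3 · 13.
Divisors of 156: 1, 2, 3, 4, 6, 12, 13, 26, 39, 52, 78, 156.
Test each divisor d:
100^1 ≡ 100
100^2 ≡ 29
100^3 ≡ 27
100^4 ≡ 165
100^6 ≡ 53
100^12 ≡ 105
100^13 ≡ 22
100^26 ≡ 146
100^39 ≡ 1
Hence ord(100) = 39.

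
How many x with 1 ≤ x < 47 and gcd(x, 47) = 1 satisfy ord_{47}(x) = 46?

22

φ(47) = 47 − 1 = 46 = 2 · 23.
(Z/47Z)^× is cyclic (|G| = 46); a cyclic group of order m has exactly φ(d) elements of each order d | m, and none otherwise.
46 = 2 · 23 divides 46, and φ(46) = 22.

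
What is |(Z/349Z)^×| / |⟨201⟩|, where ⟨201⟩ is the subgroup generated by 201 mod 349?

2

Since 201 ∈ (Z/349Z)^×, its order divides φ(349) = 349 − 1 = 348 = 2^2 · 3 · 29.
Divisors of 348: 1, 2, 3, 4, 6, 12, 29, 58, 87, 116, 174, 348.
Check 201^d mod 349 for each divisor in increasing order:
201^1 ≡ 201 (mod 349)
201^2 ≡ 266 (mod 349)
201^3 ≡ 69 (mod 349)
201^4 ≡ 258 (mod 349)
201^6 ≡ 224 (mod 349)
201^12 ≡ 269 (mod 349)
201^29 ≡ 227 (mod 349)
201^58 ≡ 226 (mod 349)
201^87 ≡ 348 (mod 349)
201^116 ≡ 122 (mod 349)
201^174 ≡ 1 (mod 349) ✓
Thus |⟨201⟩| = ord(201) = 174.
Index = |(Z/349Z)^×| / |⟨201⟩| = 348 / 174 = 2.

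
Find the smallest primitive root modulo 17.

3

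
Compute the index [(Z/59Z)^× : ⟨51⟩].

The order of 51 must divide φ(59) = 59 − 1 = 58 = 2 · 29.
Divisors of 58: 1, 2, 29, 58.
Evaluate successive powers at the divisors of 58:
51^1 ≡ 51 (mod 59)
51^2 ≡ 5 (mod 59)
51^29 ≡ 1 (mod 59) ✓
So ord_59(51) = 29, hence |⟨51⟩| = 29.
The index is φ(59) / ord(51) = 58 / 29 = 2.

2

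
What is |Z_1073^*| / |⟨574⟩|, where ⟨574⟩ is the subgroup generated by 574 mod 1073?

4

Since 574 ∈ (Z/1073Z)^×, its order divides φ(1073) = φ(29·37) = (29−1)·(37−1) = 28·36 = 1008 = 2^4 · 3^2 · 7.
Divisors of 1008: 1, 2, 3, 4, 6, 7, 8, 9, 12, 14, 16, 18, 21, 24, 28, 36, 42, 48, 56, 63, 72, 84, 112, 126, 144, 168, 252, 336, 504, 1008.
Test each divisor d:
574^1 ≡ 574 (mod 1073)
574^2 ≡ 65 (mod 1073)
574^3 ≡ 828 (mod 1073)
574^4 ≡ 1006 (mod 1073)
574^6 ≡ 1010 (mod 1073)
574^7 ≡ 320 (mod 1073)
574^8 ≡ 197 (mod 1073)
574^9 ≡ 413 (mod 1073)
574^12 ≡ 750 (mod 1073)
574^14 ≡ 465 (mod 1073)
574^16 ≡ 181 (mod 1073)
574^18 ≡ 1035 (mod 1073)
574^21 ≡ 726 (mod 1073)
574^24 ≡ 248 (mod 1073)
574^28 ≡ 552 (mod 1073)
574^36 ≡ 371 (mod 1073)
574^42 ≡ 233 (mod 1073)
574^48 ≡ 343 (mod 1073)
574^56 ≡ 1045 (mod 1073)
574^63 ≡ 697 (mod 1073)
574^72 ≡ 297 (mod 1073)
574^84 ≡ 639 (mod 1073)
574^112 ≡ 784 (mod 1073)
574^126 ≡ 813 (mod 1073)
574^144 ≡ 223 (mod 1073)
574^168 ≡ 581 (mod 1073)
574^252 ≡ 1 (mod 1073) ✓
So ord_1073(574) = 252, hence |⟨574⟩| = 252.
The index is φ(1073) / ord(574) = 1008 / 252 = 4.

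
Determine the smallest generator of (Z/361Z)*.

2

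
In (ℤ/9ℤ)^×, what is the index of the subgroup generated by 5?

By Lagrange's theorem, ord_9(5) divides φ(9) = φ(3^2) = 3·(3−1) = 6 = 2 · 3.
Divisors of 6: 1, 2, 3, 6.
Test each divisor d:
5^1 ≡ 5
5^2 ≡ 7
5^3 ≡ 8
5^6 ≡ 1
Thus |⟨5⟩| = ord(5) = 6.
Index = |(Z/9Z)^×| / |⟨5⟩| = 6 / 6 = 1.

1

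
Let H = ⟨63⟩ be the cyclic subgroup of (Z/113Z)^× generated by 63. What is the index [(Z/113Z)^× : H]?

Since 63 ∈ (Z/113Z)^×, its order divides φ(113) = 113 − 1 = 112 = 2^4 · 7.
Divisors of 112: 1, 2, 4, 7, 8, 14, 16, 28, 56, 112.
Compute 63^d (mod 113) for the divisors d until we hit 1:
63^1 ≡ 63 (mod 113)
63^2 ≡ 14 (mod 113)
63^4 ≡ 83 (mod 113)
63^7 ≡ 95 (mod 113)
63^8 ≡ 109 (mod 113)
63^14 ≡ 98 (mod 113)
63^16 ≡ 16 (mod 113)
63^28 ≡ 112 (mod 113)
63^56 ≡ 1 (mod 113) ✓
Thus |⟨63⟩| = ord(63) = 56.
Index = |(Z/113Z)^×| / |⟨63⟩| = 112 / 56 = 2.

2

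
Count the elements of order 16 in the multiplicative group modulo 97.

8

φ(97) = 97 − 1 = 96 = 2^5 · 3.
In a cyclic group of order 96, there are φ(d) elements of order d for each divisor d of 96, and zero for non-divisors.
16 = 2^4 divides 96, and φ(16) = 8.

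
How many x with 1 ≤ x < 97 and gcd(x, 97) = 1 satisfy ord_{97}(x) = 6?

φ(97) = 97 − 1 = 96 = 2^5 · 3.
Since (Z/97Z)^× is cyclic of order 96, the number of elements of order d is φ(d) when d | 96 and 0 otherwise.
6 = 2 · 3 divides 96, and φ(6) = 2.

2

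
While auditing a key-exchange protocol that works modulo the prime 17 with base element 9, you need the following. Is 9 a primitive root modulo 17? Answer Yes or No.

No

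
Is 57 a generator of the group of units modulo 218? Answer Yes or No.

Yes

φ(218) = φ(2)·φ(109) = 1·108 = 108 = 2^2 · 3^3.
An element g generates (Z/218Z)^× iff g^(108/q) ≢ 1 (mod 218) for each prime q ∈ {2, 3}.
57^54 ≡ 217 (mod 218)  [q = 2: ≢ 1 ✓]
57^36 ≡ 63 (mod 218)  [q = 3: ≢ 1 ✓]
All checks pass, so 57 has order 108 and is a primitive root modulo 218.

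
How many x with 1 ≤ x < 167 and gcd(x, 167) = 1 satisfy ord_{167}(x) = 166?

φ(167) = 167 − 1 = 166 = 2 · 83.
In a cyclic group of order 166, there are φ(d) elements of order d for each divisor d of 166, and zero for non-divisors.
166 = 2 · 83 divides 166, and φ(166) = 82.

82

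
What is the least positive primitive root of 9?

φ(9) = φ(3^2) = 3·(3−1) = 6 = 2 · 3.
Test candidates g = 2, 3, … against the prime factors q ∈ {2, 3} of φ(9): g is a generator iff g^(6/q) ≢ 1 for every such q.
g = 2: 2^3 ≡ 8; 2^2 ≡ 4 — none is 1, so 2 is a primitive root.
So 2 is the smallest generator of (Z/9Z)^×.

2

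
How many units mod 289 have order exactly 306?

φ(289) = φ(17^2) = 17·(17−1) = 272 = 2^4 · 17.
In a cyclic group of order 272, there are φ(d) elements of order d for each divisor d of 272, and zero for non-divisors.
Here 272 is not a multiple of 306, so there are no elements of order 306.

0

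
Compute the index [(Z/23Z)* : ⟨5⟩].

1

The order of 5 must divide φ(23) = 23 − 1 = 22 = 2 · 11.
Divisors of 22: 1, 2, 11, 22.
Compute 5^d (mod 23) for the divisors d until we hit 1:
5^1 ≡ 5 (mod 23)
5^2 ≡ 2 (mod 23)
5^11 ≡ 22 (mod 23)
5^22 ≡ 1 (mod 23) ✓
Thus |⟨5⟩| = ord(5) = 22.
Index = |(Z/23Z)^×| / |⟨5⟩| = 22 / 22 = 1.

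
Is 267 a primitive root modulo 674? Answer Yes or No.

Yes

φ(674) = φ(2)·φ(337) = 1·336 = 336 = 2^4 · 3 · 7.
It suffices to check that the order of 267 is not a proper divisor of 336: compute 267^(336/q) for q ∈ {2, 3, 7}.
267^168 ≡ 673 (mod 674)  [q = 2: ≢ 1 ✓]
267^112 ≡ 465 (mod 674)  [q = 3: ≢ 1 ✓]
267^48 ≡ 79 (mod 674)  [q = 7: ≢ 1 ✓]
None equal 1, so ord_674(267) = 336: 267 is a primitive root.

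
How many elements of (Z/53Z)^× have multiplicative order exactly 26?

12

φ(53) = 53 − 1 = 52 = 2^2 · 13.
In a cyclic group of order 52, there are φ(d) elements of order d for each divisor d of 52, and zero for non-divisors.
26 = 2 · 13 divides 52, and φ(26) = 12.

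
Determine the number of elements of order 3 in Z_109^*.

φ(109) = 109 − 1 = 108 = 2^2 · 3^3.
In a cyclic group of order 108, there are φ(d) elements of order d for each divisor d of 108, and zero for non-divisors.
3 | 108, and φ(3) = 3 − 1 = 2.

2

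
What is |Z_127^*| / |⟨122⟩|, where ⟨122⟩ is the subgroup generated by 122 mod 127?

The order of 122 must divide φ(127) = 127 − 1 = 126 = 2 · 3^2 · 7.
Divisors of 126: 1, 2, 3, 6, 7, 9, 14, 18, 21, 42, 63, 126.
Evaluate successive powers at the divisors of 126:
122^1 ≡ 122 (mod 127)
122^2 ≡ 25 (mod 127)
122^3 ≡ 2 (mod 127)
122^6 ≡ 4 (mod 127)
122^7 ≡ 107 (mod 127)
122^9 ≡ 8 (mod 127)
122^14 ≡ 19 (mod 127)
122^18 ≡ 64 (mod 127)
122^21 ≡ 1 (mod 127) ✓
The order of 122 is 21, so the subgroup it generates has 21 elements.
The index is φ(127) / ord(122) = 126 / 21 = 6.

6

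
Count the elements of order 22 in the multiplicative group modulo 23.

φ(23) = 23 − 1 = 22 = 2 · 11.
In a cyclic group of order 22, there are φ(d) elements of order d for each divisor d of 22, and zero for non-divisors.
22 = 2 · 11 divides 22, and φ(22) = 10.

10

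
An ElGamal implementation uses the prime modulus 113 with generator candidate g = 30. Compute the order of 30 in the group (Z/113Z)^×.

7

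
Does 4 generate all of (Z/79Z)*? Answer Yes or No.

No

φ(79) = 79 − 1 = 78 = 2 · 3 · 13.
It suffices to check that the order of 4 is not a proper divisor of 78: compute 4^(78/q) for q ∈ {2, 3, 13}.
4^39 ≡ 1 (mod 79)  [q = 2: ≡ 1 ✗]
4^26 ≡ 55 (mod 79)  [q = 3: ≢ 1 ✓]
4^6 ≡ 67 (mod 79)  [q = 13: ≢ 1 ✓]
4^39 ≡ 1 shows ord(4) | 39, strictly less than φ(79); not a primitive root.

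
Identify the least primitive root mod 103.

φ(103) = 103 − 1 = 102 = 2 · 3 · 17.
g is a primitive root iff g^(102/q) ≢ 1 (mod 103) for each prime q ∈ {2, 3, 17}.
g = 2: 2^51 ≡ 1 — hits 1, so not a primitive root.
g = 3: 3^51 ≡ 102; 3^34 ≡ 1 — hits 1, so not a primitive root.
g = 4: 4^51 ≡ 1 — hits 1, so not a primitive root.
g = 5: 5^51 ≡ 102; 5^34 ≡ 56; 5^6 ≡ 72 — none is 1, so 5 is a primitive root.
So 5 is the smallest generator of (Z/103Z)^×.

5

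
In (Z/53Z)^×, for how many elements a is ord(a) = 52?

φ(53) = 53 − 1 = 52 = 2^2 · 13.
(Z/53Z)^× is cyclic (|G| = 52); a cyclic group of order m has exactly φ(d) elements of each order d | m, and none otherwise.
52 = 2^2 · 13 divides 52, and φ(52) = 24.

24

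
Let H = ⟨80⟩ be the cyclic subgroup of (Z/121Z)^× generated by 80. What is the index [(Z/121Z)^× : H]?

The order of 80 must divide φ(121) = φ(11^2) = 11·(11−1) = 110 = 2 · 5 · 11.
Divisors of 110: 1, 2, 5, 10, 11, 22, 55, 110.
Evaluate successive powers at the divisors of 110:
80^1 ≡ 80 (mod 121)
80^2 ≡ 108 (mod 121)
80^5 ≡ 89 (mod 121)
80^10 ≡ 56 (mod 121)
80^11 ≡ 3 (mod 121)
80^22 ≡ 9 (mod 121)
80^55 ≡ 1 (mod 121) ✓
Thus |⟨80⟩| = ord(80) = 55.
The index is φ(121) / ord(80) = 110 / 55 = 2.

2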